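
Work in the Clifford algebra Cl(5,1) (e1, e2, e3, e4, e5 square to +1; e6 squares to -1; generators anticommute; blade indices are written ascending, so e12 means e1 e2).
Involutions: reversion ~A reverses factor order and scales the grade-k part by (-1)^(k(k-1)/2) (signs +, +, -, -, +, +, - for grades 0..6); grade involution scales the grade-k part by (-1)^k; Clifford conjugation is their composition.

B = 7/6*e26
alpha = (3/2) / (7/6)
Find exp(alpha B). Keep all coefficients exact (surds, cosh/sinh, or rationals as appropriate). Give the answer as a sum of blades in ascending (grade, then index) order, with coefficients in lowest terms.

B^2 = (7/6)^2*(e26)^2 = 49/36*(+1) = 49/36 (a basis 2-blade squares to minus the product of its generators' squares).
B^2 = 49/36 — since the square is positive, the closed form is hyperbolic: l = 7/6, alpha*l = 3/2, so exp(alpha B) = cosh(3/2) + (sinh(3/2)/(7/6))*B = cosh(3/2) + (6*sinh(3/2)/7)*B.
Answer: cosh(3/2) + sinh(3/2)*e26


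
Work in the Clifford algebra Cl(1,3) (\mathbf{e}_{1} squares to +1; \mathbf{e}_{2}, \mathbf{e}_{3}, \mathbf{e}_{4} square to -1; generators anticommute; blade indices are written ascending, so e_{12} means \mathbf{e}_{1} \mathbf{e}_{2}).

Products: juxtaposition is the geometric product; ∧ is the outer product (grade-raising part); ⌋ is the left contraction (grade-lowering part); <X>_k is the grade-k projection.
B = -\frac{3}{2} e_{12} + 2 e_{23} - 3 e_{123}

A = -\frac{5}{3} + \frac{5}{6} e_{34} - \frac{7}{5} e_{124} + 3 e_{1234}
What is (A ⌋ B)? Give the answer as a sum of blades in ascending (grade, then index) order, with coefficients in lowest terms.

step 1: \frac{5}{2} e_{12} - \frac{10}{3} e_{23} + 5 e_{123}
Answer: \frac{5}{2} e_{12} - \frac{10}{3} e_{23} + 5 e_{123}


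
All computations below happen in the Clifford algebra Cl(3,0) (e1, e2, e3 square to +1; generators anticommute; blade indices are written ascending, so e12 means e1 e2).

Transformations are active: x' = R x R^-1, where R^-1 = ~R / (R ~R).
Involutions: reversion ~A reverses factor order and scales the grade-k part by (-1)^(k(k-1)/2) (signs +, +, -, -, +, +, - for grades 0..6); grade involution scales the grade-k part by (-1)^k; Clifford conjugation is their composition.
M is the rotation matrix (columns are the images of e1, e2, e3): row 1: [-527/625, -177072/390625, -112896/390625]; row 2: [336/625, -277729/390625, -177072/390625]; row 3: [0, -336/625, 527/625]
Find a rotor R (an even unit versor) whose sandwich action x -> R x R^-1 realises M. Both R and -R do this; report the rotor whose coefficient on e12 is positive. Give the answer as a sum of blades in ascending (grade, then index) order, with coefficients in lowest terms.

Method: write R = a + b12*e12 + b13*e13 + b23*e23 with a^2 + b12^2 + b13^2 + b23^2 = 1 (so R^-1 = ~R). Expanding the columns R e_j ~R gives tr M = 4a^2 - 1 and, from the antisymmetric part, M21 - M12 = -4a*b12, M13 - M31 = 4a*b13, M32 - M23 = -4a*b23.
Here tr M = -277729/390625, so a^2 = (1 + tr M)/4 = 28224/390625 and a = ±168/625. Taking a = 168/625: M21 - M12 = 387072/390625, M13 - M31 = -112896/390625, M32 - M23 = -32928/390625, giving b12 = -576/625, b13 = -168/625, b23 = 49/625, i.e. R = 168/625 - 576/625*e12 - 168/625*e13 + 49/625*e23.
Its e12 coefficient is negative, so report the other preimage -R.
Answer: -168/625 + 576/625*e12 + 168/625*e13 - 49/625*e23. Recall the cover is two-to-one: with M of trace -277729/390625, both preimages act alike, and the stated e12 sign chooses the sheet.


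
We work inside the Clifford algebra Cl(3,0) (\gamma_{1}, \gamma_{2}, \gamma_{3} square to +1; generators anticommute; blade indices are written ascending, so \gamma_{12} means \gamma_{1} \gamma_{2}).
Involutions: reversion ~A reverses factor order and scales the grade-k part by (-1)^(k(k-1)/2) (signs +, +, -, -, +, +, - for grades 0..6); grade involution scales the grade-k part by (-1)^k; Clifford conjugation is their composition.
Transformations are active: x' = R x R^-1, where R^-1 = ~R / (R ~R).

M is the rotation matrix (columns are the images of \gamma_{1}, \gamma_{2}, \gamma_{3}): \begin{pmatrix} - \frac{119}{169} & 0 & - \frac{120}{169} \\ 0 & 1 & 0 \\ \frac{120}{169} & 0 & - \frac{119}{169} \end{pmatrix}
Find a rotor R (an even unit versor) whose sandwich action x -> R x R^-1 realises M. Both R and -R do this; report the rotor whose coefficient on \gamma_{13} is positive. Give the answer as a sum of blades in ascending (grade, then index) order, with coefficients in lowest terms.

Method: write R = a + b12*\gamma_{12} + b13*\gamma_{13} + b23*\gamma_{23} with a^2 + b12^2 + b13^2 + b23^2 = 1 (so R^-1 = ~R). Expanding the columns R e_j ~R gives tr M = 4a^2 - 1 and, from the antisymmetric part, M21 - M12 = -4a*b12, M13 - M31 = 4a*b13, M32 - M23 = -4a*b23.
Here tr M = -\frac{69}{169}, so a^2 = (1 + tr M)/4 = \frac{25}{169} and a = ±\frac{5}{13}. Taking a = \frac{5}{13}: M21 - M12 = 0, M13 - M31 = -\frac{240}{169}, M32 - M23 = 0, giving b12 = 0, b13 = -\frac{12}{13}, b23 = 0, i.e. R = \frac{5}{13} - \frac{12}{13} \gamma_{13}.
Its \gamma_{13} coefficient is negative, so report the other preimage -R.
Answer: -\frac{5}{13} + \frac{12}{13} \gamma_{13}. Sheet selection: the two-to-one cover makes ±R indistinguishable at the matrix level (trace -\frac{69}{169}), so uniqueness comes from the required sign on \gamma_{13}.


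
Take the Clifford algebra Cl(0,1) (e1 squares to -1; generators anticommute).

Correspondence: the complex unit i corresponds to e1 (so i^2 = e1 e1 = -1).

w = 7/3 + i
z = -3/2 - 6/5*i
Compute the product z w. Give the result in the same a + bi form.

In blades: z = -3/2 - 6/5*e1, w = 7/3 + e1.
Distribute z over w term by term (generator squares from the signature, products reordered to ascending indices): (-3/2)*w = -7/2 - 3/2*e1; (-6/5*e1)*w = 6/5 - 14/5*e1.
Sum: -23/10 - 43/10*e1; translating back through the correspondence:
Answer: -23/10 - 43/10*i


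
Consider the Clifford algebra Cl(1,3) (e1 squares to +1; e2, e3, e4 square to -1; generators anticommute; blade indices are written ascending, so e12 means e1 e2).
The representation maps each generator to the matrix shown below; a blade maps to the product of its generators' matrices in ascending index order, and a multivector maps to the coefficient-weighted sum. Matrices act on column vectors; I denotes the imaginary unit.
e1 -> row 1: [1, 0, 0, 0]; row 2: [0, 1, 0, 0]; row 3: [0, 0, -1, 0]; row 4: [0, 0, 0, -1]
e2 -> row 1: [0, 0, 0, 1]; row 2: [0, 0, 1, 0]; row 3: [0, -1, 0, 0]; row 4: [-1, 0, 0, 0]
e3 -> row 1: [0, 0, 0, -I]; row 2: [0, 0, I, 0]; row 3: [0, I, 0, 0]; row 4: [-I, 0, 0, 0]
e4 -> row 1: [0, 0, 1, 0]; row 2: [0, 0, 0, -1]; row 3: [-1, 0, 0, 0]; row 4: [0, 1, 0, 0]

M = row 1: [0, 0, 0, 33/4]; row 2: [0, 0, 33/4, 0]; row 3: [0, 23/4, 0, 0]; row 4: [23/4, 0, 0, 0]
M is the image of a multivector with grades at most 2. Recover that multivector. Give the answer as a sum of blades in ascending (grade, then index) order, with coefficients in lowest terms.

Method: the blade images are trace-orthogonal — tr(rho(e_A) rho(e_B)^-1) = 4 if A = B and 0 otherwise — and rho(e_A)^-1 = (e_A)^2 * rho(e_A) with (e_A)^2 = +1 or -1, so the coefficient of e_A in the preimage is (e_A)^2 * tr(M rho(e_A))/4.
Nonzero projections over blades of grade <= 2: e2: (e2)^2 = -1, tr(M rho(e2)) = -5, coefficient 5/4; e12: (e12)^2 = +1, tr(M rho(e12)) = 28, coefficient 7. Every other blade of grade <= 2 projects to 0.
Answer: 5/4*e2 + 7*e12


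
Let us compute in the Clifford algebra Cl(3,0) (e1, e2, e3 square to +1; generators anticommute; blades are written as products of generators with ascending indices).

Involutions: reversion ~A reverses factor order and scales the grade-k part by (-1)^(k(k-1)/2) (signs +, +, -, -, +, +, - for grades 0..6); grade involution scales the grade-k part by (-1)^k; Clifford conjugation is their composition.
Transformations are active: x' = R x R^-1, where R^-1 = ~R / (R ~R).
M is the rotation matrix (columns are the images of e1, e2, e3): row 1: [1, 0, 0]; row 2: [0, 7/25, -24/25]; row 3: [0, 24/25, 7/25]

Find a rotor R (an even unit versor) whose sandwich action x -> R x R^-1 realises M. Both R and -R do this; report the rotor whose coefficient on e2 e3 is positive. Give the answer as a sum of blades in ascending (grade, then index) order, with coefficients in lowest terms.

Method: write R = a + b12*e1 e2 + b13*e1 e3 + b23*e2 e3 with a^2 + b12^2 + b13^2 + b23^2 = 1 (so R^-1 = ~R). Expanding the columns R e_j ~R gives tr M = 4a^2 - 1 and, from the antisymmetric part, M21 - M12 = -4a*b12, M13 - M31 = 4a*b13, M32 - M23 = -4a*b23.
Here tr M = 39/25, so a^2 = (1 + tr M)/4 = 16/25 and a = ±4/5. Taking a = 4/5: M21 - M12 = 0, M13 - M31 = 0, M32 - M23 = 48/25, giving b12 = 0, b13 = 0, b23 = -3/5, i.e. R = 4/5 - 3/5*e2 e3.
Its e2 e3 coefficient is negative, so report the other preimage -R.
Answer: -4/5 + 3/5*e2 e3. Sheet selection: the two-to-one cover makes ±R indistinguishable at the matrix level (trace 39/25), so uniqueness comes from the required sign on e2 e3.


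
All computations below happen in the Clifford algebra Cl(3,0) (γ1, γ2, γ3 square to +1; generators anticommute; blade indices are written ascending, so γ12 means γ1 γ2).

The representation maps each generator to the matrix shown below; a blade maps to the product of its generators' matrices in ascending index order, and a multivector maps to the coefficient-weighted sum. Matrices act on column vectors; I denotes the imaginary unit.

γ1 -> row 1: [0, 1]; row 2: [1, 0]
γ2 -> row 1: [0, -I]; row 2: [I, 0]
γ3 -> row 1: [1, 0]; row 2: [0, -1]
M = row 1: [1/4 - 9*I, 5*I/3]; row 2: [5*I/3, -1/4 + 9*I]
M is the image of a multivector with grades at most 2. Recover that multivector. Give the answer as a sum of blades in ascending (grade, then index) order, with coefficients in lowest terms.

Method: 1, rho(γ1), rho(γ2), rho(γ3) form a trace-orthogonal basis of the 2x2 complex matrices (tr(X Y) = 2 if X = Y, else 0), so M = m0*1 + m1*rho(γ1) + m2*rho(γ2) + m3*rho(γ3) with m0 = tr(M)/2 = 0, m1 = tr(M rho(γ1))/2 = 5*I/3, m2 = tr(M rho(γ2))/2 = 0, m3 = tr(M rho(γ3))/2 = 1/4 - 9*I.
Multiplying table entries, the bivector images are rho(γ12) = I*rho(γ3), rho(γ13) = -I*rho(γ2), rho(γ23) = I*rho(γ1); with real blade coefficients the real parts of m0..m3 are the coefficients of 1, γ1, γ2, γ3 and the imaginary parts give the bivectors (γ23: Im m1, γ13: -Im m2, γ12: Im m3).
Answer: 1/4*γ3 - 9*γ12 + 5/3*γ23


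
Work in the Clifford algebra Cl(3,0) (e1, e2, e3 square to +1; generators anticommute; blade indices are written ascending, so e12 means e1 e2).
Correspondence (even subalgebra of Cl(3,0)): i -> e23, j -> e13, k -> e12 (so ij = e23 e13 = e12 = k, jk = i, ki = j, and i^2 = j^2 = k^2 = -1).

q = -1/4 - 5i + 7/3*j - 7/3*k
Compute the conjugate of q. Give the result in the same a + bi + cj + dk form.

In blades: q = -1/4 - 7/3*e12 + 7/3*e13 - 5*e23.
Quaternion conjugation is reversion on the even subalgebra: the scalar is fixed and every grade-2 blade flips sign, giving -1/4 + 7/3*e12 - 7/3*e13 + 5*e23; translating back:
Answer: -1/4 + 5i - 7/3*j + 7/3*k


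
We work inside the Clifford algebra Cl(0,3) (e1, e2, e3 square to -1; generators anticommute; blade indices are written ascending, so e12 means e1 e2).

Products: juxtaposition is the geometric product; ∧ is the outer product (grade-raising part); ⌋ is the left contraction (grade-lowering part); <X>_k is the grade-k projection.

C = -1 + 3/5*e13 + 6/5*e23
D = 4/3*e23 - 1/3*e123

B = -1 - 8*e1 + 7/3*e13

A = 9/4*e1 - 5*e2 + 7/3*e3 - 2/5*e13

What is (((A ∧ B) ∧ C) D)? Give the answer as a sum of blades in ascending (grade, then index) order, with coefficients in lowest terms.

step 1: -9/4*e1 + 5*e2 - 7/3*e3 - 40*e12 + 286/15*e13 + 35/3*e123
step 2: 9/4*e1 - 5*e2 + 7/3*e3 + 40*e12 - 286/15*e13 - 521/30*e123
step 3: 521/90 + 1042/45*e1 + 142/15*e2 + 20*e3 - 1109/45*e12 - 155/3*e13 + 3/4*e23 + 3*e123
Answer: 521/90 + 1042/45*e1 + 142/15*e2 + 20*e3 - 1109/45*e12 - 155/3*e13 + 3/4*e23 + 3*e123


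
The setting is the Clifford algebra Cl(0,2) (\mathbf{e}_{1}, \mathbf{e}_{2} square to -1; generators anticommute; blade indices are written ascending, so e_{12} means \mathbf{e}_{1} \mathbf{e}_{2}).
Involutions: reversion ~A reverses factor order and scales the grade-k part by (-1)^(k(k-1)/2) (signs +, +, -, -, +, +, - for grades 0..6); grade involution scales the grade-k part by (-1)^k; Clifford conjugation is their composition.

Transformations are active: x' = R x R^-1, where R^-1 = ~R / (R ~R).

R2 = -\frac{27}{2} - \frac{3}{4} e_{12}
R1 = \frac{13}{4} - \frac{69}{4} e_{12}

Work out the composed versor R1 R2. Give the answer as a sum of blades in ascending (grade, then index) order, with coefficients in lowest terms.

Distribute over the terms of R1 (each basis-blade product reordered to ascending indices, repeated generators contracted through their squares):
(\frac{13}{4}) R2 = -\frac{351}{8} - \frac{39}{16} e_{12}
(-\frac{69}{4} e_{12}) R2 = -\frac{207}{16} + \frac{1863}{8} e_{12}
Summing the partial products and collecting blades:
Answer: -\frac{909}{16} + \frac{3687}{16} e_{12}


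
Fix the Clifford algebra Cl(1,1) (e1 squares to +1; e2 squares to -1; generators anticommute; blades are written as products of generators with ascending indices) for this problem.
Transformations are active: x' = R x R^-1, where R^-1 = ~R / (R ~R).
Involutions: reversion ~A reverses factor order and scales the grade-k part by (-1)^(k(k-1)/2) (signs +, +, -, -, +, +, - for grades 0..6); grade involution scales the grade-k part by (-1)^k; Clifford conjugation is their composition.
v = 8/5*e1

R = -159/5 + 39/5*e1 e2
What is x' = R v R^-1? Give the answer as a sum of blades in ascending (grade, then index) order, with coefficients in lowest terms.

~R = -159/5 - 39/5*e1 e2, and R ~R = 4752/5, so R^-1 = ~R / (4752/5).
R v = -1272/25*e1 - 312/25*e2
Answer: 1489/825*e1 + 689/825*e2


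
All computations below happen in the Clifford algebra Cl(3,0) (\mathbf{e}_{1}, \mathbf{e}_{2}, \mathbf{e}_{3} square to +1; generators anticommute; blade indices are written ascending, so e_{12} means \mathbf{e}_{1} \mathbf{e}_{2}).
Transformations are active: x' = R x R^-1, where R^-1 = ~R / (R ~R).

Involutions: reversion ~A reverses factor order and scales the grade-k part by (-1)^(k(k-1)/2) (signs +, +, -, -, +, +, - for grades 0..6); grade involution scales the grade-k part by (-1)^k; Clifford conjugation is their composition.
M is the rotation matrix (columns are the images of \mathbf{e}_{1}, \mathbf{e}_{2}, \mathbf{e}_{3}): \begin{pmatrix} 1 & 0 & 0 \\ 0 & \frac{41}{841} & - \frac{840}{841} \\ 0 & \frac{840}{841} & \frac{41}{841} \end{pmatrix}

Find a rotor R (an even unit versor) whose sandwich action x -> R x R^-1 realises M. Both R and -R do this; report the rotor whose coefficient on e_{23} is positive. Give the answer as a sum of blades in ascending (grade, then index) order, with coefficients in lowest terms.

Method: write R = a + b12*e_{12} + b13*e_{13} + b23*e_{23} with a^2 + b12^2 + b13^2 + b23^2 = 1 (so R^-1 = ~R). Expanding the columns R e_j ~R gives tr M = 4a^2 - 1 and, from the antisymmetric part, M21 - M12 = -4a*b12, M13 - M31 = 4a*b13, M32 - M23 = -4a*b23.
Here tr M = \frac{923}{841}, so a^2 = (1 + tr M)/4 = \frac{441}{841} and a = ±\frac{21}{29}. Taking a = \frac{21}{29}: M21 - M12 = 0, M13 - M31 = 0, M32 - M23 = \frac{1680}{841}, giving b12 = 0, b13 = 0, b23 = -\frac{20}{29}, i.e. R = \frac{21}{29} - \frac{20}{29} e_{23}.
Its e_{23} coefficient is negative, so report the other preimage -R.
Answer: -\frac{21}{29} + \frac{20}{29} e_{23}. Note: both R and -R realise this M (trace \frac{923}{841}); the covering map identifies them, and the e_{23}-coefficient sign is the tie-breaker.


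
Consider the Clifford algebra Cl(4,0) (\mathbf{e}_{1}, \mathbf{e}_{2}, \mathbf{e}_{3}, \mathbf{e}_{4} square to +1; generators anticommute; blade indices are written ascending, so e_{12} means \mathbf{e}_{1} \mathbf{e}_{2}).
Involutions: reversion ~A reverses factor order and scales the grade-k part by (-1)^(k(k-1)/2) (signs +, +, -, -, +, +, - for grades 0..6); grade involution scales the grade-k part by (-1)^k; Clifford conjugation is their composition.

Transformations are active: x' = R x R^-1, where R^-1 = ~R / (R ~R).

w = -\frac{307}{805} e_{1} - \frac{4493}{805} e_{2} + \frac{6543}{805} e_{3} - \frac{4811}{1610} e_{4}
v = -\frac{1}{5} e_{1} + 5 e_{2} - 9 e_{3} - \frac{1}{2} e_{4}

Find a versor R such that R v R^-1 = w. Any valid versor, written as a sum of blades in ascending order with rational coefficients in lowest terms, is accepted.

Why this works: both vectors square to \frac{10629}{100}, so q(v) = q(w) and R = v + w = -\frac{468}{805} e_{1} - \frac{468}{805} e_{2} - \frac{702}{805} e_{3} - \frac{2808}{805} e_{4} carries v to w — its own direction survives, the complement (v - w)/2 flips.
Answer: -\frac{468}{805} e_{1} - \frac{468}{805} e_{2} - \frac{702}{805} e_{3} - \frac{2808}{805} e_{4}


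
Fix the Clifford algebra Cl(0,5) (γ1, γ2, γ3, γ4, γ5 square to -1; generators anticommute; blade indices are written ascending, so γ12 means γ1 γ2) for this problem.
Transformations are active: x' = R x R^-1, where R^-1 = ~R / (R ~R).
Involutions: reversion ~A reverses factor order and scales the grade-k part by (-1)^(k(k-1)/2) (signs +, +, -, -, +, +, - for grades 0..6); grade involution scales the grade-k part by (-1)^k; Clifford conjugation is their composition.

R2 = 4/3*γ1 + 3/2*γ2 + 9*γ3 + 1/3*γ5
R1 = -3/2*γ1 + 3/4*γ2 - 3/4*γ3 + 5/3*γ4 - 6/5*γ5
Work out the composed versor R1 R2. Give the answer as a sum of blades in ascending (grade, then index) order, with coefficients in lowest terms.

Distribute over the terms of R2 (each basis-blade product reordered to ascending indices, repeated generators contracted through their squares):
R1 (4/3*γ1) = 2 - γ12 + γ13 - 20/9*γ14 + 8/5*γ15
R1 (3/2*γ2) = -9/8 - 9/4*γ12 + 9/8*γ23 - 5/2*γ24 + 9/5*γ25
R1 (9*γ3) = 27/4 - 27/2*γ13 + 27/4*γ23 - 15*γ34 + 54/5*γ35
R1 (1/3*γ5) = 2/5 - 1/2*γ15 + 1/4*γ25 - 1/4*γ35 + 5/9*γ45
Summing the partial products and collecting blades:
Answer: 321/40 - 13/4*γ12 - 25/2*γ13 - 20/9*γ14 + 11/10*γ15 + 63/8*γ23 - 5/2*γ24 + 41/20*γ25 - 15*γ34 + 211/20*γ35 + 5/9*γ45


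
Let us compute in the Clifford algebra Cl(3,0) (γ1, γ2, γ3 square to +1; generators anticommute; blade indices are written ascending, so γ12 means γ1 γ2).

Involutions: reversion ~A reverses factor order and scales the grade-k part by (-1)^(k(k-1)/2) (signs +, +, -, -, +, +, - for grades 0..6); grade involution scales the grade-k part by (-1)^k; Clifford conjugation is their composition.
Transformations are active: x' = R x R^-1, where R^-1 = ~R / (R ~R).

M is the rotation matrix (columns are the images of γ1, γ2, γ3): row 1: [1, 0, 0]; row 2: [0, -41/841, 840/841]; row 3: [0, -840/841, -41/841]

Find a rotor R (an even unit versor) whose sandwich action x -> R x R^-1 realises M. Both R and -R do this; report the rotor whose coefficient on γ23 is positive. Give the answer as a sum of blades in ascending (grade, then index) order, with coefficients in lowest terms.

Method: write R = a + b12*γ12 + b13*γ13 + b23*γ23 with a^2 + b12^2 + b13^2 + b23^2 = 1 (so R^-1 = ~R). Expanding the columns R e_j ~R gives tr M = 4a^2 - 1 and, from the antisymmetric part, M21 - M12 = -4a*b12, M13 - M31 = 4a*b13, M32 - M23 = -4a*b23.
Here tr M = 759/841, so a^2 = (1 + tr M)/4 = 400/841 and a = ±20/29. Taking a = 20/29: M21 - M12 = 0, M13 - M31 = 0, M32 - M23 = -1680/841, giving b12 = 0, b13 = 0, b23 = 21/29, i.e. R = 20/29 + 21/29*γ23.
Its γ23 coefficient is already positive.
Answer: 20/29 + 21/29*γ23. Why the constraint matters: R and -R act identically through the sandwich — M has trace 759/841 either way — so only the sign condition on γ23 picks one of the two preimages.


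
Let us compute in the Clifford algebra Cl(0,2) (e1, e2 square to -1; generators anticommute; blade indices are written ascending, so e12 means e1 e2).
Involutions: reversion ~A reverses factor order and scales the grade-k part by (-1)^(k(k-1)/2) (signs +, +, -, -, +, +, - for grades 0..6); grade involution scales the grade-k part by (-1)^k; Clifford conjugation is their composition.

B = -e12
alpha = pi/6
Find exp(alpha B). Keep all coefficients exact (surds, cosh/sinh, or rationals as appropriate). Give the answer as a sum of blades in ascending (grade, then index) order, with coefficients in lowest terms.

B^2 = (-1)^2*(e12)^2 = 1*(-1) = -1 (a basis 2-blade squares to minus the product of its generators' squares).
B^2 = -1 — the negative square puts this in the circular regime; l = 1, alpha*l = pi/6, so exp(alpha B) = cos(pi/6) + (sin(pi/6)/1)*B = sqrt(3)/2 + (1/2)*B.
Answer: sqrt(3)/2 - 1/2*e12


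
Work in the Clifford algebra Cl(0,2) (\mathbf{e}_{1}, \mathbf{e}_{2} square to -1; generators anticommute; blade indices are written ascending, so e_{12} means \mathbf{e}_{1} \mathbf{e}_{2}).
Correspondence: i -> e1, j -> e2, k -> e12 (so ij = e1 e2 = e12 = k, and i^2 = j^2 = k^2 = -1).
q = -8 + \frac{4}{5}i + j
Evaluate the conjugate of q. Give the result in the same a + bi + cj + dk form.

In blades: q = -8 + \frac{4}{5} e_{1} + e_{2}.
Conjugation here is Clifford conjugation: the scalar is fixed and the grade-1 and grade-2 blades all flip sign, giving -8 - \frac{4}{5} e_{1} - e_{2}; translating back:
Answer: -8 - \frac{4}{5}i - j


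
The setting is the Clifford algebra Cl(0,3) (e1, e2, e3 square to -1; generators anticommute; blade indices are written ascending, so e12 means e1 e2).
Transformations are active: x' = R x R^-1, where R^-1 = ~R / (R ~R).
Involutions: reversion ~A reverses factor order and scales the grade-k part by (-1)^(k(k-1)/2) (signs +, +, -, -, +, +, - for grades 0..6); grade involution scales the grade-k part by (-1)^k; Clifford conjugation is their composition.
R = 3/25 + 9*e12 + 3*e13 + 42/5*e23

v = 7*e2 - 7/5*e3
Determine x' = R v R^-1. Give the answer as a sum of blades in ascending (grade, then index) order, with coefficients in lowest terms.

~R = 3/25 - 9*e12 - 3*e13 - 42/5*e23, and R ~R = 100359/625, so R^-1 = ~R / (100359/625).
R v = -294/5*e1 + 63/5*e2 + 7329/125*e3 - 168/5*e123
Answer: -5740/1593*e1 - 9121/1593*e2 - 18151/7965*e3


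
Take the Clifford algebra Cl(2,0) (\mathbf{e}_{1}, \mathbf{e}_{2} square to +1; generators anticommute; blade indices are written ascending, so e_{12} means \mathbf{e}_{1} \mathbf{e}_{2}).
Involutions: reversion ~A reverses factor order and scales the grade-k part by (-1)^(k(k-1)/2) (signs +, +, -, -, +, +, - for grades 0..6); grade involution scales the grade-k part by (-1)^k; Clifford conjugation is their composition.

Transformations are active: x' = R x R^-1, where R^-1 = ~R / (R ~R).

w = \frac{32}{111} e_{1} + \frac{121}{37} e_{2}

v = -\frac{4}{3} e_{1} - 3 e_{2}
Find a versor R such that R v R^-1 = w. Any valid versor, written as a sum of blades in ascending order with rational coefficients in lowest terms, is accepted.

Since q(v) = q(w) = \frac{97}{9}, the sum R = v + w = -\frac{116}{111} e_{1} + \frac{10}{37} e_{2} does the job whenever invertible.
Answer: -\frac{116}{111} e_{1} + \frac{10}{37} e_{2}


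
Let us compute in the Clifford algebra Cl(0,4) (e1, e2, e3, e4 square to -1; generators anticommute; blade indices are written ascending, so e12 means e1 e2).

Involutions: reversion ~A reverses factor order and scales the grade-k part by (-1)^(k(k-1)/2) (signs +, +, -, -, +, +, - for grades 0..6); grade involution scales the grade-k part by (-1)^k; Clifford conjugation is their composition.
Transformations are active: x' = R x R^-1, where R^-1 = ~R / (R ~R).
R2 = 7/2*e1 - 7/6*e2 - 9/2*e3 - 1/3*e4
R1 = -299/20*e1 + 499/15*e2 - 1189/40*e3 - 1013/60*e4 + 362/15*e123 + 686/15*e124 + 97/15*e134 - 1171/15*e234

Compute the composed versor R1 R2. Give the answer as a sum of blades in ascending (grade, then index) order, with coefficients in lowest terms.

Distribute over the terms of R2 (each basis-blade product reordered to ascending indices, repeated generators contracted through their squares):
R1 (7/2*e1) = 2093/40 - 3493/30*e12 + 8323/80*e13 + 7091/120*e14 - 1267/15*e23 - 2401/15*e24 - 679/30*e34 + 8197/30*e1234
R1 (-7/6*e2) = 3493/90 + 2093/120*e12 - 1267/45*e13 - 2401/45*e14 - 8323/240*e23 - 7091/360*e24 - 8197/90*e34 - 679/90*e1234
R1 (-9/2*e3) = -10701/80 + 543/5*e12 + 2691/40*e13 - 291/10*e14 - 1497/10*e23 + 3513/10*e24 - 3039/40*e34 + 1029/5*e1234
R1 (-1/3*e4) = -1013/180 + 686/45*e12 + 97/45*e13 + 299/60*e14 - 1171/45*e23 - 499/45*e24 + 1189/120*e34 - 362/45*e1234
Summing the partial products and collecting blades:
Answer: -11581/240 + 8947/360*e12 + 2325/16*e13 - 6617/360*e14 - 42461/144*e23 + 57761/360*e24 - 1618/9*e34 + 4171/9*e1234


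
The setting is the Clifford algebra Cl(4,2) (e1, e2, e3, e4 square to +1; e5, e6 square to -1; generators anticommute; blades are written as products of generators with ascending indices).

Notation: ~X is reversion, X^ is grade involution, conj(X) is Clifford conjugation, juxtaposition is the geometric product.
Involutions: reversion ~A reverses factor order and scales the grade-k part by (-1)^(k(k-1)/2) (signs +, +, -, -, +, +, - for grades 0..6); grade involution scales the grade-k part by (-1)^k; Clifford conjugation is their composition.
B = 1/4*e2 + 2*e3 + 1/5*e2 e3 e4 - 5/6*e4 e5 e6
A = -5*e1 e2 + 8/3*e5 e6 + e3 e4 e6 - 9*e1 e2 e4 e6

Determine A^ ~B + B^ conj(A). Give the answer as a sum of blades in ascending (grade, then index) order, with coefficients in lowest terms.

first term: -5/4*e1 - 20/9*e4 + 1/5*e2 e6 + 5/6*e3 e5 - 2*e4 e6 - 10*e1 e2 e3 + 15/2*e1 e2 e5 + e1 e3 e4 - 9/5*e1 e3 e6 - 9/4*e1 e4 e6 + 2/3*e2 e5 e6 + 16/3*e3 e5 e6 + 1/4*e2 e3 e4 e6 - 18*e1 e2 e3 e4 e6 - 25/6*e1 e2 e4 e5 e6 - 8/15*e2 e3 e4 e5 e6
second term: 5/4*e1 + 20/9*e4 + 1/5*e2 e6 + 5/6*e3 e5 - 2*e4 e6 - 10*e1 e2 e3 + 15/2*e1 e2 e5 + e1 e3 e4 - 9/5*e1 e3 e6 - 9/4*e1 e4 e6 + 2/3*e2 e5 e6 + 16/3*e3 e5 e6 - 1/4*e2 e3 e4 e6 + 18*e1 e2 e3 e4 e6 + 25/6*e1 e2 e4 e5 e6 + 8/15*e2 e3 e4 e5 e6
Answer: 2/5*e2 e6 + 5/3*e3 e5 - 4*e4 e6 - 20*e1 e2 e3 + 15*e1 e2 e5 + 2*e1 e3 e4 - 18/5*e1 e3 e6 - 9/2*e1 e4 e6 + 4/3*e2 e5 e6 + 32/3*e3 e5 e6


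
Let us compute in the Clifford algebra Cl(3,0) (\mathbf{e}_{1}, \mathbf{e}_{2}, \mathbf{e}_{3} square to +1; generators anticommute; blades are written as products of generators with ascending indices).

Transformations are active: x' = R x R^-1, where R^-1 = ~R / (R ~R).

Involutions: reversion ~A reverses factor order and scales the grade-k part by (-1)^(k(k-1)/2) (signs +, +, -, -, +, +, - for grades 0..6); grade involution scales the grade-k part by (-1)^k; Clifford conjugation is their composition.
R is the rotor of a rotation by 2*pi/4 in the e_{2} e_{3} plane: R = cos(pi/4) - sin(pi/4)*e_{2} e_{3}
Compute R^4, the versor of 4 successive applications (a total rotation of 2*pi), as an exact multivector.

Rotor phase runs at HALF the rotation angle; powers of one rotor simply add phase, so after 4 steps in e_{2} e_{3} the phase is 4*pi/4 = \pi and R^4 = cos(\pi) - sin(\pi)*e_{2} e_{3}.
cos(\pi) = -1 and sin(\pi) = 0, so R^4 = -1. The total rotation 2*pi is 1 full turn, so every vector returns to itself, yet the rotor is -1, on the OTHER sheet of the double cover (an odd number of 2*pi turns).
Answer: -1


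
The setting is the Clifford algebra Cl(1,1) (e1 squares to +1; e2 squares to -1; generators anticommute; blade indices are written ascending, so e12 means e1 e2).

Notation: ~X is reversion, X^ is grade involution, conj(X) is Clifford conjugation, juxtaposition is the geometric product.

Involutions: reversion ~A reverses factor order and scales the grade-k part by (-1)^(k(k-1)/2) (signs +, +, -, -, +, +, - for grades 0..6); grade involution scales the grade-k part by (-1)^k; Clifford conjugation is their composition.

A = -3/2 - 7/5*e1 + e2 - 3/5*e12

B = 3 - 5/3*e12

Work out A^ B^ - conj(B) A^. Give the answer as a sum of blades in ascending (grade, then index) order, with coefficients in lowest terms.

first term: -7/2 + 88/15*e1 - 16/3*e2 + 7/10*e12
second term: -11/2 + 88/15*e1 - 16/3*e2 - 43/10*e12
Answer: 2 + 5*e12


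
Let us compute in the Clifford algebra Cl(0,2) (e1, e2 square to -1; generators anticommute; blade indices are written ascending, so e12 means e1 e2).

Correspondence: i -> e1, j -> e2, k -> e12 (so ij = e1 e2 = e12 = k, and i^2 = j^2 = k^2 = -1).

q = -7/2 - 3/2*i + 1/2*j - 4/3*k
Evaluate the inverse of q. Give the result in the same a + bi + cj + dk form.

In blades: q = -7/2 - 3/2*e1 + 1/2*e2 - 4/3*e12.
With qbar = -7/2 + 3/2*e1 - 1/2*e2 + 4/3*e12 (scalar fixed, mapped units negated), q qbar = 595/36 (the sum of squared coefficients), so q^-1 = qbar / (595/36) = -18/85 + 54/595*e1 - 18/595*e2 + 48/595*e12; translating back:
Answer: -18/85 + 54/595*i - 18/595*j + 48/595*k


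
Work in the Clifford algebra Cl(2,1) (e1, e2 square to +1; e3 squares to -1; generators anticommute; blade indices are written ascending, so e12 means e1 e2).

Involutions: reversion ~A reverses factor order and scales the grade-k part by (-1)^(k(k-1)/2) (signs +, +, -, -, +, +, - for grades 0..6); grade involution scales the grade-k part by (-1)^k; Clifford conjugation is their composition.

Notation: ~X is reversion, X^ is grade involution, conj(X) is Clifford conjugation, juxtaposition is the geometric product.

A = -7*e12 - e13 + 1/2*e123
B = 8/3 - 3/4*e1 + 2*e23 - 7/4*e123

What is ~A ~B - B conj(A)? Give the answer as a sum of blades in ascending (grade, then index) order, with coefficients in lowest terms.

first term: -7/8 + e1 + 7/2*e2 - 23/2*e3 + 50/3*e12 - 34/3*e13 + 3/8*e23 - 4/3*e123
second term: -7/8 + e1 - 7/2*e2 + 23/2*e3 + 50/3*e12 - 34/3*e13 - 3/8*e23 + 4/3*e123
Answer: 7*e2 - 23*e3 + 3/4*e23 - 8/3*e123


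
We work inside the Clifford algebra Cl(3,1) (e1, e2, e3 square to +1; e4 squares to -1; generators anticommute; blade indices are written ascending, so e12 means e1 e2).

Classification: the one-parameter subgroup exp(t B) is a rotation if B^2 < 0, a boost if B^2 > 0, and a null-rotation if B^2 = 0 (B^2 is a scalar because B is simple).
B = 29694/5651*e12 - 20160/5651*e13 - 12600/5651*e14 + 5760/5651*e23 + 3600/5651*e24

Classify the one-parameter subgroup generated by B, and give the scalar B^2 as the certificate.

B^2 term by term: the squares give (29694/5651)^2*(e12)^2 + (-20160/5651)^2*(e13)^2 + (-12600/5651)^2*(e14)^2 + (5760/5651)^2*(e23)^2 + (3600/5651)^2*(e24)^2 = 881733636/31933801*(-1) + 406425600/31933801*(-1) + 158760000/31933801*(+1) + 33177600/31933801*(-1) + 12960000/31933801*(+1) = -36 (each basis 2-blade squares to minus the product of its generators' squares); cross terms between blades sharing an index anticommute and cancel; the commuting (index-disjoint) pairs give grade-4 terms 2*c*c'*(blade product), which cancel blade by blade — e1234: 145152000/31933801 - 145152000/31933801 = 0 — confirming B is simple. So B^2 = -36.
Answer: rotation, certificate B^2 = -36. The class reads off the invariant scalar -36 directly.


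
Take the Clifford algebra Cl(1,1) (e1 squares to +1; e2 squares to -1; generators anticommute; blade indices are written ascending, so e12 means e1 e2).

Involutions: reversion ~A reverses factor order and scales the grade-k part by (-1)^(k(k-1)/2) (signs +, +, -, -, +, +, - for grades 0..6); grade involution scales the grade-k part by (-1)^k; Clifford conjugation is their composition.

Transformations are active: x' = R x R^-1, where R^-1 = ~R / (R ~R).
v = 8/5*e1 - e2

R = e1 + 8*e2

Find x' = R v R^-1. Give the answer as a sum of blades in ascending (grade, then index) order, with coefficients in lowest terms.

~R = e1 + 8*e2, and R ~R = -63, so R^-1 = ~R / (-63).
R v = 48/5 - 69/5*e12
Answer: -40/21*e1 - 151/105*e2


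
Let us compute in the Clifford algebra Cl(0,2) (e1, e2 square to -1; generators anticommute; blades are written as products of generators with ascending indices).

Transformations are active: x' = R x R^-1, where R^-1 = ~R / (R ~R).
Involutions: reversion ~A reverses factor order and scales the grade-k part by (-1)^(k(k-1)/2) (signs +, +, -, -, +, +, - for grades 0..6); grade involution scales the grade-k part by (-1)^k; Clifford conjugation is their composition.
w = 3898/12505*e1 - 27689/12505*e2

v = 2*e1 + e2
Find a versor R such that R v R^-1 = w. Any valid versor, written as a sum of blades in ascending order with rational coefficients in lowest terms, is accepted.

R = v + w = 28908/12505*e1 - 15184/12505*e2 works: the equal norms (-5) guarantee its sandwich swaps v into w.
Answer: 28908/12505*e1 - 15184/12505*e2


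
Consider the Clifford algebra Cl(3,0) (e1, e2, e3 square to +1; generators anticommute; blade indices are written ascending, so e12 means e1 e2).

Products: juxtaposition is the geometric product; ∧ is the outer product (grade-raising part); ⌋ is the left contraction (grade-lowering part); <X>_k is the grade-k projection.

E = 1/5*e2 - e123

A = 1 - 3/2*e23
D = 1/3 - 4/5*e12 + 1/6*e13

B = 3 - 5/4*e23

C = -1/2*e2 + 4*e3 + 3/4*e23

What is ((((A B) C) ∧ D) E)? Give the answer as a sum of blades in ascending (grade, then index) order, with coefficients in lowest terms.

step 1: 9/8 - 23/4*e23
step 2: 69/16 - 377/16*e2 + 13/8*e3 + 27/32*e23
step 3: 23/16 - 377/48*e2 + 13/24*e3 - 69/20*e12 + 23/32*e13 + 9/32*e23 + 1261/480*e123
step 4: 169/160 - 327/800*e1 - 69/160*e2 - 561/160*e3 - 13/24*e12 - 20111/2400*e13 - 13/120*e23 - 253/160*e123
Answer: 169/160 - 327/800*e1 - 69/160*e2 - 561/160*e3 - 13/24*e12 - 20111/2400*e13 - 13/120*e23 - 253/160*e123


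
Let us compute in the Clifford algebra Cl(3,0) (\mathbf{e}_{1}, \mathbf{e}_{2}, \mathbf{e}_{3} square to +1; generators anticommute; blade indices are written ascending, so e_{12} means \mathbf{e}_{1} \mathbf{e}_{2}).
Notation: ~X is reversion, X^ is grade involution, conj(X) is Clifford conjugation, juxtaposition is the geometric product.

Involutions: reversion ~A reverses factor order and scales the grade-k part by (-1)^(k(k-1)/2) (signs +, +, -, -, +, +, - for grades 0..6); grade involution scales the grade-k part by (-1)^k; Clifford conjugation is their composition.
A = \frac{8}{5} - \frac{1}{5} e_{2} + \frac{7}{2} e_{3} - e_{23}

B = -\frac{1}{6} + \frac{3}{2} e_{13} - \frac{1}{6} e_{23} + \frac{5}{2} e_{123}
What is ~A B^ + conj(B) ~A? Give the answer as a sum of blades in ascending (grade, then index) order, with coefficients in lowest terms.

first term: -\frac{1}{10} - \frac{11}{4} e_{1} + \frac{37}{60} e_{2} - \frac{11}{20} e_{3} - \frac{29}{4} e_{12} + \frac{19}{10} e_{13} - \frac{13}{30} e_{23} - \frac{37}{10} e_{123}
second term: -\frac{13}{30} - \frac{31}{4} e_{1} + \frac{37}{60} e_{2} - \frac{11}{20} e_{3} + \frac{41}{4} e_{12} - \frac{19}{10} e_{13} + \frac{1}{10} e_{23} + \frac{37}{10} e_{123}
Answer: -\frac{8}{15} - \frac{21}{2} e_{1} + \frac{37}{30} e_{2} - \frac{11}{10} e_{3} + 3 e_{12} - \frac{1}{3} e_{23}


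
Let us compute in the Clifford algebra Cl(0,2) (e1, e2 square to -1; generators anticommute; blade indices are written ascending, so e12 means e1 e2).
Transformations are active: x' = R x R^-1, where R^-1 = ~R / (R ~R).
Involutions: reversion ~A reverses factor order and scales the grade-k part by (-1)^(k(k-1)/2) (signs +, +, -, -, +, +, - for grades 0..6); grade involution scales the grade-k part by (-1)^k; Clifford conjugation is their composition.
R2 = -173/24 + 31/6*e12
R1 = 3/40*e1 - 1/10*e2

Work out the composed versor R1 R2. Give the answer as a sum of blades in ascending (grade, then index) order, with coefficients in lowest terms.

Distribute over the terms of R1 (each basis-blade product reordered to ascending indices, repeated generators contracted through their squares):
(3/40*e1) R2 = -173/320*e1 - 31/80*e2
(-1/10*e2) R2 = -31/60*e1 + 173/240*e2
Summing the partial products and collecting blades:
Answer: -203/192*e1 + 1/3*e2


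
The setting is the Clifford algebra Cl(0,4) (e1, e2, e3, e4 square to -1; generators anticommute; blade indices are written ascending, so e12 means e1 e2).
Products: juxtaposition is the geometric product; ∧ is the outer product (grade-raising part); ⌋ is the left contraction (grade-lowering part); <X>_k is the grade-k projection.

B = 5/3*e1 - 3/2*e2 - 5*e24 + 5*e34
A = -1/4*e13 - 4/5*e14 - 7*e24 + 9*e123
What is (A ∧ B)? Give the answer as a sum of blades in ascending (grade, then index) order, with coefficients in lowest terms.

step 1: -3/8*e123 - 193/15*e124 - 5/4*e1234
Answer: -3/8*e123 - 193/15*e124 - 5/4*e1234


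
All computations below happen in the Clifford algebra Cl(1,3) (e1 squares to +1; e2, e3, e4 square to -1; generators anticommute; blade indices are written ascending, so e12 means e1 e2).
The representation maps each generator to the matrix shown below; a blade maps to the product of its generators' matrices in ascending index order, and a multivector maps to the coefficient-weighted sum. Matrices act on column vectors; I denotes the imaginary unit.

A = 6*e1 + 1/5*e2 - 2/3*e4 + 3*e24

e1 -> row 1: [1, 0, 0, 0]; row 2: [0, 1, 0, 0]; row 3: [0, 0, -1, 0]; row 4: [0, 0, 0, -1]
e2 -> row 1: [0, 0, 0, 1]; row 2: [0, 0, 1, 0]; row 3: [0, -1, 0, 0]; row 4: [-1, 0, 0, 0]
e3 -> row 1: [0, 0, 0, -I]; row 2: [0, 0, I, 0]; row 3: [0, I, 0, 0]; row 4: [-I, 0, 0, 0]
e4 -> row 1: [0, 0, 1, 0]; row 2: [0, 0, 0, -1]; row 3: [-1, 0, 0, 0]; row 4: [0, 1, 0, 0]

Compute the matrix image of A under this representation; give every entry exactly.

Bivector images (products of the table entries): rho(e24) = rho(e2)rho(e4) = row 1: [0, 1, 0, 0]; row 2: [-1, 0, 0, 0]; row 3: [0, 0, 0, 1]; row 4: [0, 0, -1, 0].
M = (6)*rho(e1) + (1/5)*rho(e2) + (-2/3)*rho(e4) + (3)*rho(e24), summed entrywise:
Answer: row 1: [6, 3, -2/3, 1/5]; row 2: [-3, 6, 1/5, 2/3]; row 3: [2/3, -1/5, -6, 3]; row 4: [-1/5, -2/3, -3, -6]


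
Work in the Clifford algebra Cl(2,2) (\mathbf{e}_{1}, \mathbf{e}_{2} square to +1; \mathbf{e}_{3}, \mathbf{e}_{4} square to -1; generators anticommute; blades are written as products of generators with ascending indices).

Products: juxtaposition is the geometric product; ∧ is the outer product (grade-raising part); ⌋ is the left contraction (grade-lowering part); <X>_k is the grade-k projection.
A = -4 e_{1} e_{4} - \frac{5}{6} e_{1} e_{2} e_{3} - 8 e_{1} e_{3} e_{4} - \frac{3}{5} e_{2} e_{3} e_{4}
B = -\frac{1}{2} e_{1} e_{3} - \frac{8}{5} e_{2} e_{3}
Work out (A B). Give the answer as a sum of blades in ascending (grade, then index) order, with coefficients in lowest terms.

step 1: \frac{4}{3} e_{1} - \frac{5}{12} e_{2} + \frac{124}{25} e_{4} + 2 e_{3} e_{4} + \frac{25}{2} e_{1} e_{2} e_{4} + \frac{32}{5} e_{1} e_{2} e_{3} e_{4}
Answer: \frac{4}{3} e_{1} - \frac{5}{12} e_{2} + \frac{124}{25} e_{4} + 2 e_{3} e_{4} + \frac{25}{2} e_{1} e_{2} e_{4} + \frac{32}{5} e_{1} e_{2} e_{3} e_{4}


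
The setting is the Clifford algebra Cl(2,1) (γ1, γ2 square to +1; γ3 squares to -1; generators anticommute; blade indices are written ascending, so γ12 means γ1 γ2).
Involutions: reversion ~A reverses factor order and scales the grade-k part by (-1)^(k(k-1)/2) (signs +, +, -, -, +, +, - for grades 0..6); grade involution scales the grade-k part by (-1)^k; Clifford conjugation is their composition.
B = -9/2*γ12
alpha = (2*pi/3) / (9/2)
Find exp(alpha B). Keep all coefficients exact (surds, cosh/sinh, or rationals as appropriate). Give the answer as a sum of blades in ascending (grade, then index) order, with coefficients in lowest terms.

B^2 = (-9/2)^2*(γ12)^2 = 81/4*(-1) = -81/4 (a basis 2-blade squares to minus the product of its generators' squares).
B^2 = -81/4 — a negative square means the series sums to a rotation: l = 9/2, alpha*l = 2*pi/3, so exp(alpha B) = cos(2*pi/3) + (sin(2*pi/3)/(9/2))*B = -1/2 + (sqrt(3)/9)*B.
Answer: -1/2 - sqrt(3)/2*γ12


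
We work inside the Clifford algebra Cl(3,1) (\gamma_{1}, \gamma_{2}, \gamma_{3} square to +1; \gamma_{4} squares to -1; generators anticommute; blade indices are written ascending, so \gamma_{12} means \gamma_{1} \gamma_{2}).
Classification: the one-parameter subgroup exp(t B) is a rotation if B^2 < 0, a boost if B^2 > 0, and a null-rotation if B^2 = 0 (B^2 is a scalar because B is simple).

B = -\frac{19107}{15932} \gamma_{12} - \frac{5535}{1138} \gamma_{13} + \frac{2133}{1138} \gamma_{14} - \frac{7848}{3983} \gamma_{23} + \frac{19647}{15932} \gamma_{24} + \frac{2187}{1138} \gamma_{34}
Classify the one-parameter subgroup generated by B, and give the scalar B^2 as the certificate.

B^2 term by term: the squares give (-\frac{19107}{15932})^2*(\gamma_{12})^2 + (-\frac{5535}{1138})^2*(\gamma_{13})^2 + (\frac{2133}{1138})^2*(\gamma_{14})^2 + (-\frac{7848}{3983})^2*(\gamma_{23})^2 + (\frac{19647}{15932})^2*(\gamma_{24})^2 + (\frac{2187}{1138})^2*(\gamma_{34})^2 = \frac{365077449}{253828624}*(-1) + \frac{30636225}{1295044}*(-1) + \frac{4549689}{1295044}*(+1) + \frac{61591104}{15864289}*(-1) + \frac{386004609}{253828624}*(+1) + \frac{4782969}{1295044}*(+1) = -\frac{81}{4} (each basis 2-blade squares to minus the product of its generators' squares); cross terms between blades sharing an index anticommute and cancel; the commuting (index-disjoint) pairs give grade-4 terms 2*c*c'*(blade product), which cancel blade by blade — \gamma_{1234}: -\frac{41787009}{9065308} + \frac{108746145}{9065308} - \frac{16739784}{2266327} = 0 — confirming B is simple. So B^2 = -\frac{81}{4}.
Answer: rotation, certificate B^2 = -\frac{81}{4}. Check the certificate: B^2 = -\frac{81}{4}, and that sign is decisive whatever form B takes.
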